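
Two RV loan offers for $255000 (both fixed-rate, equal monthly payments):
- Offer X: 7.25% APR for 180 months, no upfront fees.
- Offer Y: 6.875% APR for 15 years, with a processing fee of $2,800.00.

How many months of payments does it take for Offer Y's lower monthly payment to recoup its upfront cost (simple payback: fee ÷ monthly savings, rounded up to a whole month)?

53 months

Offer X: at 7.25% the monthly rate is 0.0060417, so the payment is 255,000 × 0.0060417 / (1 − 1.0060417^−180) = $2,327.80.
Offer Y: at 6.875% the monthly rate is 0.0057292, so the payment is 255,000 × 0.0057292 / (1 − 1.0057292^−180) = $2,274.23.
Monthly savings = $2,327.80 − $2,274.23 = $53.57.
Break-even = $2,800.00 / $53.57 = 52.27 → 53 months.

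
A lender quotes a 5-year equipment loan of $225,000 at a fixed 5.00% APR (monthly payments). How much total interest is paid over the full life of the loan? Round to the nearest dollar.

$29,762

At 5.00% the monthly rate is 0.0041667, so the payment is 225,000 × 0.0041667 / (1 − 1.0041667^−60) = $4,246.03.
Total paid = 60 × $4,246.03 = $254,761.80; interest = $254,761.80 − $225,000 = $29,761.80.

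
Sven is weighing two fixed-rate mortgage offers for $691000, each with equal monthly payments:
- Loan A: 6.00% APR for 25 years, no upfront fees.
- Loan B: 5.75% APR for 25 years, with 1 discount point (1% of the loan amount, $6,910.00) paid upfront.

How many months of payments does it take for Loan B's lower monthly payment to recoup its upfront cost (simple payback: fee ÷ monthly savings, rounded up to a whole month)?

Loan A: at 6.00% the monthly rate is 0.0050000, so the payment is 691,000 × 0.0050000 / (1 − 1.0050000^−300) = $4,452.12.
Loan B: at 5.75% the monthly rate is 0.0047917, so the payment is 691,000 × 0.0047917 / (1 − 1.0047917^−300) = $4,347.13.
Monthly savings = $4,452.12 − $4,347.13 = $104.99.
Break-even = $6,910.00 / $104.99 = 65.82 → 66 months.

66 months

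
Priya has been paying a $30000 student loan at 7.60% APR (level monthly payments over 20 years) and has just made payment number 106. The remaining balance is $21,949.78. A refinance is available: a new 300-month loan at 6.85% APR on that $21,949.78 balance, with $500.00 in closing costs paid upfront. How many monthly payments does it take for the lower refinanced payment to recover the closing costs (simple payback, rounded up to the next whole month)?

Current payment = 30,000 × 7.6%/12 / (1 − (1+0.0063333)^−240) = $243.52.
Refinanced payment = 21,949.78 × 0.0057083 / (1 − (1+0.0057083)^−300) = $153.04.
Monthly savings = $243.52 − $153.04 = $90.48.
Break-even = $500.00 / $90.48 = 5.53 → 6 months.

6 months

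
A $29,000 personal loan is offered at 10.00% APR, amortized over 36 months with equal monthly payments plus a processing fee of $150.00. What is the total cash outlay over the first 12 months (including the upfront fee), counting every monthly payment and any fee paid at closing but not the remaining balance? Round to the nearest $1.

At 10.00% the monthly rate is 0.0083333, so the payment is 29,000 × 0.0083333 / (1 − 1.0083333^−36) = $935.75.
Total outlay = 12 × $935.75 + $150.00 = $11,379.00.

$11,379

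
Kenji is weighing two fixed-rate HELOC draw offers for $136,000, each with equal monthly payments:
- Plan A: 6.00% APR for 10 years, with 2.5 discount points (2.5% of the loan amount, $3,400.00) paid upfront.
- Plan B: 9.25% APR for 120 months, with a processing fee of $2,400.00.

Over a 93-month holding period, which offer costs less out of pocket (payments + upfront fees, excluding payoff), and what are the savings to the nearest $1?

Plan A by $20,517

Plan A: at 6.00% the monthly rate is 0.0050000, so the payment is 136,000 × 0.0050000 / (1 − 1.0050000^−120) = $1,509.88.
Plan B: at 9.25% the monthly rate is 0.0077083, so the payment is 136,000 × 0.0077083 / (1 − 1.0077083^−120) = $1,741.25.
Over 93 months: Plan A costs 93 × $1,509.88 + $3,400.00 = $143,818.84; Plan B costs 93 × $1,741.25 + $2,400.00 = $164,336.25.
Plan A is cheaper by $164,336.25 − $143,818.84 = $20,517.41.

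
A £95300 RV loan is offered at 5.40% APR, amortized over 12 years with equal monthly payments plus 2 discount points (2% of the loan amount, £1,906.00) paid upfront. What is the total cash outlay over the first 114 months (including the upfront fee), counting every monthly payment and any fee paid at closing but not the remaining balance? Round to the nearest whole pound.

£104,582

At 5.40% the monthly rate is 0.0045000, so the payment is 95,300 × 0.0045000 / (1 − 1.0045000^−144) = £900.67.
Total outlay = 114 × £900.67 + £1,906.00 = £104,582.38.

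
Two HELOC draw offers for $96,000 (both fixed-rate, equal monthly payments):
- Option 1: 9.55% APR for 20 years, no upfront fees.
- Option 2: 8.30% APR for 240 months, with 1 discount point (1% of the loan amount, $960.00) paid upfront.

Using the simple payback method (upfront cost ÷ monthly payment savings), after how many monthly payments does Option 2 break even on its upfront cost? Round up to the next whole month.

13 months

Option 1: monthly rate = 9.55%/12 = 0.0079583; payment = 96,000 × 0.0079583 / (1 − (1+0.0079583)^−240) = $897.98.
Option 2: monthly rate = 8.3%/12 = 0.0069167; payment = 96,000 × 0.0069167 / (1 − (1+0.0069167)^−240) = $821.00.
Monthly savings = $897.98 − $821.00 = $76.98.
Break-even = $960.00 / $76.98 = 12.47 → 13 months.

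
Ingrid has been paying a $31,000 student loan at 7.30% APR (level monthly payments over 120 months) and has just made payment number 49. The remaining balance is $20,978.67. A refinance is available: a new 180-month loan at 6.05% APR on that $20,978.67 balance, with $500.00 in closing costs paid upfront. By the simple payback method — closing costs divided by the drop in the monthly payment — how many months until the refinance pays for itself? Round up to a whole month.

3 months

Current payment = 31,000 × 7.3%/12 / (1 − (1+0.0060833)^−120) = $364.75.
Refinanced payment = 20,978.67 × 0.0050417 / (1 − (1+0.0050417)^−180) = $177.60.
Monthly savings = $364.75 − $177.60 = $187.15.
Break-even = $500.00 / $187.15 = 2.67 → 3 months.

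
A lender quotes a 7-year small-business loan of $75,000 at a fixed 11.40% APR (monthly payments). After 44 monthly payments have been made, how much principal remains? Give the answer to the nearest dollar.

$43,093

With monthly rate i = 11.4%/12 = 0.0095000, the balance after k of n payments is P · [(1+i)^n − (1+i)^k] / [(1+i)^n − 1].
(1+0.0095000)^84 = 2.21274392 and (1+0.0095000)^44 = 1.51592678, so the balance is 75,000 × (2.21274392 − 1.51592678) / (2.21274392 − 1) = $43,093.42.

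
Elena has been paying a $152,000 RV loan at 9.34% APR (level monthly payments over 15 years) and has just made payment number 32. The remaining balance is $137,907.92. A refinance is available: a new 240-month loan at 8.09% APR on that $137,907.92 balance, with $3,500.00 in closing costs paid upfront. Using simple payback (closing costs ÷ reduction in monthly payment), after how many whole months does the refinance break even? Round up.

Current payment = 152,000 × 9.34%/12 / (1 − (1+0.0077833)^−180) = $1,572.58.
Refinanced payment = 137,907.92 × 0.0067417 / (1 − (1+0.0067417)^−240) = $1,161.25.
Monthly savings = $1,572.58 − $1,161.25 = $411.33.
Break-even = $3,500.00 / $411.33 = 8.51 → 9 months.

9 months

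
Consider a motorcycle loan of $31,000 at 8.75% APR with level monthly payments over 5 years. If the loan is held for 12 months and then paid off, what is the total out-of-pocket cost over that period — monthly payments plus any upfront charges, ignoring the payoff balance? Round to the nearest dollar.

Monthly rate = 8.75%/12 = 0.0072917; payment = 31,000 × 0.0072917 / (1 − (1+0.0072917)^−60) = $639.75.
Total outlay = 12 × $639.75 = $7,677.00.

$7,677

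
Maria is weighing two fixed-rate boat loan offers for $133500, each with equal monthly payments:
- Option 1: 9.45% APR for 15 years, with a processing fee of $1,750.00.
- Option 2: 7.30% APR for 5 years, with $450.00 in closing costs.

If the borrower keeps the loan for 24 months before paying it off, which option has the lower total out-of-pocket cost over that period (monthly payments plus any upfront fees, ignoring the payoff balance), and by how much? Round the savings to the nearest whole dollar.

Option 1 by $29,237

Option 1: monthly rate = 9.45%/12 = 0.0078750; payment = 133,500 × 0.0078750 / (1 − (1+0.0078750)^−180) = $1,390.01.
Option 2: monthly rate = 7.3%/12 = 0.0060833; payment = 133,500 × 0.0060833 / (1 − (1+0.0060833)^−60) = $2,662.40.
Over 24 months: Option 1 costs 24 × $1,390.01 + $1,750.00 = $35,110.24; Option 2 costs 24 × $2,662.40 + $450.00 = $64,347.60.
Option 1 is cheaper by $64,347.60 − $35,110.24 = $29,237.36.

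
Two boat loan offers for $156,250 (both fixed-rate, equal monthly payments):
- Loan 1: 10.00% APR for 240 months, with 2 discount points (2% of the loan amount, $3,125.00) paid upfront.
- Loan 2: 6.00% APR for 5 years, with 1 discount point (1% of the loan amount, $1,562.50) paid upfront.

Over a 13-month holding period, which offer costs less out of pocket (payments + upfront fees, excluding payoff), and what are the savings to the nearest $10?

Loan 1: at 10.00% the monthly rate is 0.0083333, so the payment is 156,250 × 0.0083333 / (1 − 1.0083333^−240) = $1,507.85.
Loan 2: monthly rate = 6%/12 = 0.0050000; payment = 156,250 × 0.0050000 / (1 − (1+0.0050000)^−60) = $3,020.75.
Over 13 months: Loan 1 costs 13 × $1,507.85 + $3,125.00 = $22,727.05; Loan 2 costs 13 × $3,020.75 + $1,562.50 = $40,832.25.
Loan 1 is cheaper by $40,832.25 − $22,727.05 = $18,105.20.

Loan 1 by $18,110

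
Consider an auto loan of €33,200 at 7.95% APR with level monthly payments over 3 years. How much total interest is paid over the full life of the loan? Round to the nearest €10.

Monthly rate = 7.95%/12 = 0.0066250; payment = 33,200 × 0.0066250 / (1 − (1+0.0066250)^−36) = €1,039.60.
Total paid = 36 × €1,039.60 = €37,425.60; interest = €37,425.60 − €33,200 = €4,225.60.

€4,230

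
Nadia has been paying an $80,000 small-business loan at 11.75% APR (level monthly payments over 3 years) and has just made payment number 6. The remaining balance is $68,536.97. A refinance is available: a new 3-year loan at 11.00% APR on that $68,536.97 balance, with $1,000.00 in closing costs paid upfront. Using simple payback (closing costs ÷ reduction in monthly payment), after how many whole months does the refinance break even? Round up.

Current payment = 80,000 × 11.75%/12 / (1 − (1+0.0097917)^−36) = $2,647.60.
Refinanced payment = 68,536.97 × 0.0091667 / (1 − (1+0.0091667)^−36) = $2,243.81.
Monthly savings = $2,647.60 − $2,243.81 = $403.79.
Break-even = $1,000.00 / $403.79 = 2.48 → 3 months.

3 months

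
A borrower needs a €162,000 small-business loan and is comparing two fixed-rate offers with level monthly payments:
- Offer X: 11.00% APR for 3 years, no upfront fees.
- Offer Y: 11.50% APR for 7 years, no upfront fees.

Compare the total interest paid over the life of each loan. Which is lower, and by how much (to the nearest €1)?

Offer X by €45,663

Offer X: monthly rate = 11%/12 = 0.0091667; payment = 162,000 × 0.0091667 / (1 − (1+0.0091667)^−36) = €5,303.67.
Total interest on Offer X = 36 × €5,303.67 − €162,000 = €28,932.12.
Offer Y: at 11.50% the monthly rate is 0.0095833, so the payment is 162,000 × 0.0095833 / (1 − 1.0095833^−84) = €2,816.61.
Total interest on Offer Y = 84 × €2,816.61 − €162,000 = €74,595.24.
Offer X is lower by €45,663.12.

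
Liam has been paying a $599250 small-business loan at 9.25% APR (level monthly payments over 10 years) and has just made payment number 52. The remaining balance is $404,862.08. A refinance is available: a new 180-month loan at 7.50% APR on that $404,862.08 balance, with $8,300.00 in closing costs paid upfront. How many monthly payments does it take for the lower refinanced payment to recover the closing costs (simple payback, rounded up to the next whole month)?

3 months

Current payment = 599,250 × 9.25%/12 / (1 − (1+0.0077083)^−120) = $7,672.36.
Refinanced payment = 404,862.08 × 0.0062500 / (1 − (1+0.0062500)^−180) = $3,753.12.
Monthly savings = $7,672.36 − $3,753.12 = $3,919.24.
Break-even = $8,300.00 / $3,919.24 = 2.12 → 3 months.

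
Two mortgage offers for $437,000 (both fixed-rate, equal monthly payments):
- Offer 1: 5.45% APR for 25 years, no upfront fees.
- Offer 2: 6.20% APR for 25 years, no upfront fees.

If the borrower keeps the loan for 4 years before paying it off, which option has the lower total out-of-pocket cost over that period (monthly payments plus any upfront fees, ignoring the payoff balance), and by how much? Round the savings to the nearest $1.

Offer 1 by $9,539

Offer 1: at 5.45% the monthly rate is 0.0045417, so the payment is 437,000 × 0.0045417 / (1 − 1.0045417^−300) = $2,670.53.
Offer 2: monthly rate = 6.2%/12 = 0.0051667; payment = 437,000 × 0.0051667 / (1 − (1+0.0051667)^−300) = $2,869.26.
Over 48 months: Offer 1 costs 48 × $2,670.53 = $128,185.44; Offer 2 costs 48 × $2,869.26 = $137,724.48.
Offer 1 is cheaper by $137,724.48 − $128,185.44 = $9,539.04.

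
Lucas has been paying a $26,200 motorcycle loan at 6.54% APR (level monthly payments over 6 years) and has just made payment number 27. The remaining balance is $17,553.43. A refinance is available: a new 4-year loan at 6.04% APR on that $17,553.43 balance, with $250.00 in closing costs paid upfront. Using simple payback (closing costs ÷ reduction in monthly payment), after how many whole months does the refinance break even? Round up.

9 months

Current payment = 26,200 × 6.54%/12 / (1 − (1+0.0054500)^−72) = $440.92.
Refinanced payment = 17,553.43 × 0.0050333 / (1 − (1+0.0050333)^−48) = $412.56.
Monthly savings = $440.92 − $412.56 = $28.36.
Break-even = $250.00 / $28.36 = 8.82 → 9 months.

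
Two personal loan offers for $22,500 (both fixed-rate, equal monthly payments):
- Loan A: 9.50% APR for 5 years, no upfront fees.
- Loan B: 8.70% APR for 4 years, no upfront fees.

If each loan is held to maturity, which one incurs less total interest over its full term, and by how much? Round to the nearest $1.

Loan A: monthly rate = 9.5%/12 = 0.0079167; payment = 22,500 × 0.0079167 / (1 − (1+0.0079167)^−60) = $472.54.
Total interest on Loan A = 60 × $472.54 − $22,500 = $5,852.40.
Loan B: at 8.70% the monthly rate is 0.0072500, so the payment is 22,500 × 0.0072500 / (1 − 1.0072500^−48) = $556.71.
Total interest on Loan B = 48 × $556.71 − $22,500 = $4,222.08.
Loan B is lower by $1,630.32.

Loan B by $1,630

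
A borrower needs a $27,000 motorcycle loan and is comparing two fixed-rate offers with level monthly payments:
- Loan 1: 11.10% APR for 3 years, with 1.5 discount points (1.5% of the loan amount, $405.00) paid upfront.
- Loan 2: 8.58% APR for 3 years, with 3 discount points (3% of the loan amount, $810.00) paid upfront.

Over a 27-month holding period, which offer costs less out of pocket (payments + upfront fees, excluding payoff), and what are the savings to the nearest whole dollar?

Loan 2 by $456

Loan 1: at 11.10% the monthly rate is 0.0092500, so the payment is 27,000 × 0.0092500 / (1 − 1.0092500^−36) = $885.22.
Loan 2: monthly rate = 8.58%/12 = 0.0071500; payment = 27,000 × 0.0071500 / (1 − (1+0.0071500)^−36) = $853.32.
Over 27 months: Loan 1 costs 27 × $885.22 + $405.00 = $24,305.94; Loan 2 costs 27 × $853.32 + $810.00 = $23,849.64.
Loan 2 is cheaper by $24,305.94 − $23,849.64 = $456.30.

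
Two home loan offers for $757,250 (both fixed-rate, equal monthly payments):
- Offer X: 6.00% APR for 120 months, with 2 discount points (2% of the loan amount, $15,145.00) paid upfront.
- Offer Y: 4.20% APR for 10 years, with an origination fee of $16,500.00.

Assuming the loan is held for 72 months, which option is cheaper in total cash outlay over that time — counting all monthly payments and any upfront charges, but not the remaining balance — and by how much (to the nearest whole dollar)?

Offer Y by $46,745

Offer X: at 6.00% the monthly rate is 0.0050000, so the payment is 757,250 × 0.0050000 / (1 − 1.0050000^−120) = $8,407.03.
Offer Y: monthly rate = 4.2%/12 = 0.0035000; payment = 757,250 × 0.0035000 / (1 − (1+0.0035000)^−120) = $7,738.97.
Over 72 months: Offer X costs 72 × $8,407.03 + $15,145.00 = $620,451.16; Offer Y costs 72 × $7,738.97 + $16,500.00 = $573,705.84.
Offer Y is cheaper by $620,451.16 − $573,705.84 = $46,745.32.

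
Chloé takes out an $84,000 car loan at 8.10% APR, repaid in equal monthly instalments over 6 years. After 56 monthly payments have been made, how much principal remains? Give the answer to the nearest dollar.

$22,328

With monthly rate i = 8.1%/12 = 0.0067500, the balance after k of n payments is P · [(1+i)^n − (1+i)^k] / [(1+i)^n − 1].
(1+0.0067500)^72 = 1.62314738 and (1+0.0067500)^56 = 1.45751067, so the balance is 84,000 × (1.62314738 − 1.45751067) / (1.62314738 − 1) = $22,327.76.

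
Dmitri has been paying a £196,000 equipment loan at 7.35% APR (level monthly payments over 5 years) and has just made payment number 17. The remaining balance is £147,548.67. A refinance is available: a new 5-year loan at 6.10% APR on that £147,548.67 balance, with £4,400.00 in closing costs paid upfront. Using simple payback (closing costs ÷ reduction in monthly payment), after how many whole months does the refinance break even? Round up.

Current payment = 196,000 × 7.35%/12 / (1 − (1+0.0061250)^−60) = £3,913.48.
Refinanced payment = 147,548.67 × 0.0050833 / (1 − (1+0.0050833)^−60) = £2,859.40.
Monthly savings = £3,913.48 − £2,859.40 = £1,054.08.
Break-even = £4,400.00 / £1,054.08 = 4.17 → 5 months.

5 months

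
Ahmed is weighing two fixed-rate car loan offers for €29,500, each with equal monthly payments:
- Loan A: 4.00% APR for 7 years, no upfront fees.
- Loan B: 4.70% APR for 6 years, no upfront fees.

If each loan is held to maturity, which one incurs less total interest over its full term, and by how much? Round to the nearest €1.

Loan A: monthly rate = 4%/12 = 0.0033333; payment = 29,500 × 0.0033333 / (1 − (1+0.0033333)^−84) = €403.23.
Total interest on Loan A = 84 × €403.23 − €29,500 = €4,371.32.
Loan B: monthly rate = 4.7%/12 = 0.0039167; payment = 29,500 × 0.0039167 / (1 − (1+0.0039167)^−72) = €471.00.
Total interest on Loan B = 72 × €471.00 − €29,500 = €4,412.00.
Loan A is lower by €40.68.

Loan A by €41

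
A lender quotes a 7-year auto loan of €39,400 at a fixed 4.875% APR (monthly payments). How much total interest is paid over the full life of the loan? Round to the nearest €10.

At 4.875% the monthly rate is 0.0040625, so the payment is 39,400 × 0.0040625 / (1 − 1.0040625^−84) = €554.56.
Total paid = 84 × €554.56 = €46,583.04; interest = €46,583.04 − €39,400 = €7,183.04.

€7,180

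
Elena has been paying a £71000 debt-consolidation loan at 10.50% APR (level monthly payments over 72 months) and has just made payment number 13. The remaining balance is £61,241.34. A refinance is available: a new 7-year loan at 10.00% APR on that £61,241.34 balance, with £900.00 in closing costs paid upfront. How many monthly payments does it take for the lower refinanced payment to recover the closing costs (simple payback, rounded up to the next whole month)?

3 months

Current payment = 71,000 × 10.5%/12 / (1 − (1+0.0087500)^−72) = £1,333.31.
Refinanced payment = 61,241.34 × 0.0083333 / (1 − (1+0.0083333)^−84) = £1,016.68.
Monthly savings = £1,333.31 − £1,016.68 = £316.63.
Break-even = £900.00 / £316.63 = 2.84 → 3 months.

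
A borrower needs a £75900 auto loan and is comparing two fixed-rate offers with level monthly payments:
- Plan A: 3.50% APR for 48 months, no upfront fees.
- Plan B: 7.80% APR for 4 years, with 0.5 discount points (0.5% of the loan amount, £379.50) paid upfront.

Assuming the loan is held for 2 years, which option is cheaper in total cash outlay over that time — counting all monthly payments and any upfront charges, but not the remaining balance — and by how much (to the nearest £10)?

Plan A: at 3.50% the monthly rate is 0.0029167, so the payment is 75,900 × 0.0029167 / (1 − 1.0029167^−48) = £1,696.82.
Plan B: at 7.80% the monthly rate is 0.0065000, so the payment is 75,900 × 0.0065000 / (1 − 1.0065000^−48) = £1,845.82.
Over 24 months: Plan A costs 24 × £1,696.82 = £40,723.68; Plan B costs 24 × £1,845.82 + £379.50 = £44,679.18.
Plan A is cheaper by £44,679.18 − £40,723.68 = £3,955.50.

Plan A by £3,960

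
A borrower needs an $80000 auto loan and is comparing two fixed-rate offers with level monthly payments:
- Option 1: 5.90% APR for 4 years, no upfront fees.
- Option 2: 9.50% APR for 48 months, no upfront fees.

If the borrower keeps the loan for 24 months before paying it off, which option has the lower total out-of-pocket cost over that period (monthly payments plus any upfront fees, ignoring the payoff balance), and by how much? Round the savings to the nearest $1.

Option 1 by $3,233

Option 1: monthly rate = 5.9%/12 = 0.0049167; payment = 80,000 × 0.0049167 / (1 − (1+0.0049167)^−48) = $1,875.14.
Option 2: at 9.50% the monthly rate is 0.0079167, so the payment is 80,000 × 0.0079167 / (1 − 1.0079167^−48) = $2,009.85.
Over 24 months: Option 1 costs 24 × $1,875.14 = $45,003.36; Option 2 costs 24 × $2,009.85 = $48,236.40.
Option 1 is cheaper by $48,236.40 − $45,003.36 = $3,233.04.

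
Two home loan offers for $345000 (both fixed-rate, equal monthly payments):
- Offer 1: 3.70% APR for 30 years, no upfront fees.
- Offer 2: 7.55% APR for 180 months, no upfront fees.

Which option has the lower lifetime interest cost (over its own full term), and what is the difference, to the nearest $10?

Offer 1: monthly rate = 3.7%/12 = 0.0030833; payment = 345,000 × 0.0030833 / (1 − (1+0.0030833)^−360) = $1,587.98.
Total interest on Offer 1 = 360 × $1,587.98 − $345,000 = $226,672.80.
Offer 2: monthly rate = 7.55%/12 = 0.0062917; payment = 345,000 × 0.0062917 / (1 − (1+0.0062917)^−180) = $3,208.00.
Total interest on Offer 2 = 180 × $3,208.00 − $345,000 = $232,440.00.
Offer 1 is lower by $5,767.20.

Offer 1 by $5,770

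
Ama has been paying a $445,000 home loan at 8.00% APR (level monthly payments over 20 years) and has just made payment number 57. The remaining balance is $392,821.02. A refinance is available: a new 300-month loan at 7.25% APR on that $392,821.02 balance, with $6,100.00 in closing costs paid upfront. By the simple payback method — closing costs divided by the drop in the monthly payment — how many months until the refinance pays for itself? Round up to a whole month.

Current payment = 445,000 × 8%/12 / (1 − (1+0.0066667)^−240) = $3,722.16.
Refinanced payment = 392,821.02 × 0.0060417 / (1 − (1+0.0060417)^−300) = $2,839.34.
Monthly savings = $3,722.16 − $2,839.34 = $882.82.
Break-even = $6,100.00 / $882.82 = 6.91 → 7 months.

7 months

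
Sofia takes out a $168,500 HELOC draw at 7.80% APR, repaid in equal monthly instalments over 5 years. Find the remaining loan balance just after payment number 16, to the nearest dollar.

With monthly rate i = 7.8%/12 = 0.0065000, the balance after k of n payments is P · [(1+i)^n − (1+i)^k] / [(1+i)^n − 1].
(1+0.0065000)^60 = 1.47511797 and (1+0.0065000)^16 = 1.10922709, so the balance is 168,500 × (1.47511797 − 1.10922709) / (1.47511797 − 1) = $129,762.75.

$129,763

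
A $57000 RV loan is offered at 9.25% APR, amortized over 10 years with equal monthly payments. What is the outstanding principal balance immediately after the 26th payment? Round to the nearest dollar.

With monthly rate i = 9.25%/12 = 0.0077083, the balance after k of n payments is P · [(1+i)^n − (1+i)^k] / [(1+i)^n − 1].
(1+0.0077083)^120 = 2.51293932 and (1+0.0077083)^26 = 1.22097311, so the balance is 57,000 × (2.51293932 − 1.22097311) / (2.51293932 − 1) = $48,674.84.

$48,675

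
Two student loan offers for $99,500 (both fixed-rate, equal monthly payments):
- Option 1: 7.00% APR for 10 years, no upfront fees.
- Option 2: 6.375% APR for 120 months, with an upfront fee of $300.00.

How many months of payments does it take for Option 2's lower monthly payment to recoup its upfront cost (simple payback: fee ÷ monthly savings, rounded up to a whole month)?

10 months

Option 1: at 7.00% the monthly rate is 0.0058333, so the payment is 99,500 × 0.0058333 / (1 − 1.0058333^−120) = $1,155.28.
Option 2: monthly rate = 6.375%/12 = 0.0053125; payment = 99,500 × 0.0053125 / (1 − (1+0.0053125)^−120) = $1,123.48.
Monthly savings = $1,155.28 − $1,123.48 = $31.80.
Break-even = $300.00 / $31.80 = 9.43 → 10 months.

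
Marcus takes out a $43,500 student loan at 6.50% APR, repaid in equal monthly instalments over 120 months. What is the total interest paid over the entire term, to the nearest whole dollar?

Monthly rate = 6.5%/12 = 0.0054167; payment = 43,500 × 0.0054167 / (1 − (1+0.0054167)^−120) = $493.93.
Total paid = 120 × $493.93 = $59,271.60; interest = $59,271.60 − $43,500 = $15,771.60.

$15,772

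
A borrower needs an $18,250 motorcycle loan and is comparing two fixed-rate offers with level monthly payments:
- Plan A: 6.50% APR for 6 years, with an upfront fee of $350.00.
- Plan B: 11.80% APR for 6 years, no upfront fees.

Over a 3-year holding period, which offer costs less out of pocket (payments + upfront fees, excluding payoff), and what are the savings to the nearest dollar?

Plan A: at 6.50% the monthly rate is 0.0054167, so the payment is 18,250 × 0.0054167 / (1 − 1.0054167^−72) = $306.78.
Plan B: at 11.80% the monthly rate is 0.0098333, so the payment is 18,250 × 0.0098333 / (1 − 1.0098333^−72) = $354.90.
Over 36 months: Plan A costs 36 × $306.78 + $350.00 = $11,394.08; Plan B costs 36 × $354.90 = $12,776.40.
Plan A is cheaper by $12,776.40 − $11,394.08 = $1,382.32.

Plan A by $1,382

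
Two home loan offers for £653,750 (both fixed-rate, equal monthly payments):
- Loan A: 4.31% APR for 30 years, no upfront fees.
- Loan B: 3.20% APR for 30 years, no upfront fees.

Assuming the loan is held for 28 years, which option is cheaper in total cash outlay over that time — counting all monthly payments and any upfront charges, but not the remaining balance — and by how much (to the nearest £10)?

Loan B by £138,370

Loan A: monthly rate = 4.31%/12 = 0.0035917; payment = 653,750 × 0.0035917 / (1 − (1+0.0035917)^−360) = £3,239.06.
Loan B: monthly rate = 3.2%/12 = 0.0026667; payment = 653,750 × 0.0026667 / (1 − (1+0.0026667)^−360) = £2,827.25.
Over 336 months: Loan A costs 336 × £3,239.06 = £1,088,324.16; Loan B costs 336 × £2,827.25 = £949,956.00.
Loan B is cheaper by £1,088,324.16 − £949,956.00 = £138,368.16.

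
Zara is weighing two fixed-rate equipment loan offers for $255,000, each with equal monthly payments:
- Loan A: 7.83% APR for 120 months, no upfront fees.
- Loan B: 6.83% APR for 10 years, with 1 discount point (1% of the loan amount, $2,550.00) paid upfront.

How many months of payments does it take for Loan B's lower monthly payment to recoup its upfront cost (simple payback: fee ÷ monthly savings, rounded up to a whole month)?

20 months

Loan A: at 7.83% the monthly rate is 0.0065250, so the payment is 255,000 × 0.0065250 / (1 − 1.0065250^−120) = $3,071.00.
Loan B: at 6.83% the monthly rate is 0.0056917, so the payment is 255,000 × 0.0056917 / (1 − 1.0056917^−120) = $2,938.47.
Monthly savings = $3,071.00 − $2,938.47 = $132.53.
Break-even = $2,550.00 / $132.53 = 19.24 → 20 months.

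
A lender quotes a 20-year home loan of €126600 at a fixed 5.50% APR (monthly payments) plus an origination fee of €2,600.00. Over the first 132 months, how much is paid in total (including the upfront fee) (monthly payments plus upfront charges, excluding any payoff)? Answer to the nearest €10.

€117,550

At 5.50% the monthly rate is 0.0045833, so the payment is 126,600 × 0.0045833 / (1 − 1.0045833^−240) = €870.87.
Total outlay = 132 × €870.87 + €2,600.00 = €117,554.84.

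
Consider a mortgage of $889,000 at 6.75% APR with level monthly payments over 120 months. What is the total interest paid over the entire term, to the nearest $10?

$335,940

Monthly rate = 6.75%/12 = 0.0056250; payment = 889,000 × 0.0056250 / (1 − (1+0.0056250)^−120) = $10,207.86.
Total paid = 120 × $10,207.86 = $1,224,943.20; interest = $1,224,943.20 − $889,000 = $335,943.20.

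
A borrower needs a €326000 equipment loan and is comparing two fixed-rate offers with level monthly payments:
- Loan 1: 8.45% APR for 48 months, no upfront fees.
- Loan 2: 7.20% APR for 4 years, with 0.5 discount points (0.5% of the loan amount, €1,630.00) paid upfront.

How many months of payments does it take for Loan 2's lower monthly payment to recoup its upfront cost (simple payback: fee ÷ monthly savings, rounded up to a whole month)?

9 months

Loan 1: monthly rate = 8.45%/12 = 0.0070417; payment = 326,000 × 0.0070417 / (1 − (1+0.0070417)^−48) = €8,027.65.
Loan 2: at 7.20% the monthly rate is 0.0060000, so the payment is 326,000 × 0.0060000 / (1 − 1.0060000^−48) = €7,836.76.
Monthly savings = €8,027.65 − €7,836.76 = €190.89.
Break-even = €1,630.00 / €190.89 = 8.54 → 9 months.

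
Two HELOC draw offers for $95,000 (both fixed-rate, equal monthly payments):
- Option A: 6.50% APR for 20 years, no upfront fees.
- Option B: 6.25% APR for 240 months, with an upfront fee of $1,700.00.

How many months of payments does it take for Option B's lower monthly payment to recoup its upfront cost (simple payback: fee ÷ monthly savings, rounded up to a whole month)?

123 months

Option A: at 6.50% the monthly rate is 0.0054167, so the payment is 95,000 × 0.0054167 / (1 − 1.0054167^−240) = $708.29.
Option B: monthly rate = 6.25%/12 = 0.0052083; payment = 95,000 × 0.0052083 / (1 − (1+0.0052083)^−240) = $694.38.
Monthly savings = $708.29 − $694.38 = $13.91.
Break-even = $1,700.00 / $13.91 = 122.21 → 123 months.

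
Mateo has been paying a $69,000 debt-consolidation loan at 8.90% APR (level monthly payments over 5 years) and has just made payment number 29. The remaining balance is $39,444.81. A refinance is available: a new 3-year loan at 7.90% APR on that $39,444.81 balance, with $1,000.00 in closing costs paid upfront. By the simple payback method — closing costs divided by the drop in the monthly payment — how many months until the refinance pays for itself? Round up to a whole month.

6 months

Current payment = 69,000 × 8.9%/12 / (1 − (1+0.0074167)^−60) = $1,428.98.
Refinanced payment = 39,444.81 × 0.0065833 / (1 − (1+0.0065833)^−36) = $1,234.24.
Monthly savings = $1,428.98 − $1,234.24 = $194.74.
Break-even = $1,000.00 / $194.74 = 5.14 → 6 months.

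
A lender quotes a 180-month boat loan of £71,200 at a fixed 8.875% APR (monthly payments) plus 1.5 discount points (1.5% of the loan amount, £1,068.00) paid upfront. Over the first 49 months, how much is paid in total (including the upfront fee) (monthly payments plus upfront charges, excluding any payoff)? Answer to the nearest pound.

£36,195

Monthly rate = 8.875%/12 = 0.0073958; payment = 71,200 × 0.0073958 / (1 − (1+0.0073958)^−180) = £716.87.
Total outlay = 49 × £716.87 + £1,068.00 = £36,194.63.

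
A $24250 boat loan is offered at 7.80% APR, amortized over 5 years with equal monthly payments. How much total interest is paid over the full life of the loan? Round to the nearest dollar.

$5,113

At 7.80% the monthly rate is 0.0065000, so the payment is 24,250 × 0.0065000 / (1 − 1.0065000^−60) = $489.38.
Total paid = 60 × $489.38 = $29,362.80; interest = $29,362.80 − $24,250 = $5,112.80.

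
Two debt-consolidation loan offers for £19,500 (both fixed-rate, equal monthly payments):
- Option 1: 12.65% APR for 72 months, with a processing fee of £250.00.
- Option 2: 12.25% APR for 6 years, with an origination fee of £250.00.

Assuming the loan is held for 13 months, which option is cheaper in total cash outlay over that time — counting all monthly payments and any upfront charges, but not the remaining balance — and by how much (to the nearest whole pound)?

Option 1: at 12.65% the monthly rate is 0.0105417, so the payment is 19,500 × 0.0105417 / (1 − 1.0105417^−72) = £387.85.
Option 2: monthly rate = 12.25%/12 = 0.0102083; payment = 19,500 × 0.0102083 / (1 − (1+0.0102083)^−72) = £383.77.
Over 13 months: Option 1 costs 13 × £387.85 + £250.00 = £5,292.05; Option 2 costs 13 × £383.77 + £250.00 = £5,239.01.
Option 2 is cheaper by £5,292.05 − £5,239.01 = £53.04.

Option 2 by £53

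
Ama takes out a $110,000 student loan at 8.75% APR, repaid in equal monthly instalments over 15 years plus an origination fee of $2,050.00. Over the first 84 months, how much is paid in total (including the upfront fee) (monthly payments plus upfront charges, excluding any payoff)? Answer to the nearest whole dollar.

At 8.75% the monthly rate is 0.0072917, so the payment is 110,000 × 0.0072917 / (1 − 1.0072917^−180) = $1,099.39.
Total outlay = 84 × $1,099.39 + $2,050.00 = $94,398.76.

$94,399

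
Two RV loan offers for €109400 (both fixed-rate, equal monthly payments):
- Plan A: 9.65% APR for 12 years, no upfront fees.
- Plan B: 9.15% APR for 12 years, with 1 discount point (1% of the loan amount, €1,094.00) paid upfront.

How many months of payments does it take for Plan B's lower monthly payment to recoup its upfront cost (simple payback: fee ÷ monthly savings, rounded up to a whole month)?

36 months

Plan A: monthly rate = 9.65%/12 = 0.0080417; payment = 109,400 × 0.0080417 / (1 − (1+0.0080417)^−144) = €1,285.39.
Plan B: at 9.15% the monthly rate is 0.0076250, so the payment is 109,400 × 0.0076250 / (1 − 1.0076250^−144) = €1,254.27.
Monthly savings = €1,285.39 − €1,254.27 = €31.12.
Break-even = €1,094.00 / €31.12 = 35.15 → 36 months.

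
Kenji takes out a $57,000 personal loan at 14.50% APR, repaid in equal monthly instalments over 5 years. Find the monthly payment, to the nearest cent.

At 14.50% the monthly rate is 0.0120833, so the payment is 57,000 × 0.0120833 / (1 − 1.0120833^−60) = $1,341.11.

$1,341.11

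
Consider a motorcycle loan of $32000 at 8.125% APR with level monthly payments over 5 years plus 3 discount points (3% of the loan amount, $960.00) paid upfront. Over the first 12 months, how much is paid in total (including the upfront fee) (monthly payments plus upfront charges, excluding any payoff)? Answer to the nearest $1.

$8,769

Monthly rate = 8.125%/12 = 0.0067708; payment = 32,000 × 0.0067708 / (1 − (1+0.0067708)^−60) = $650.76.
Total outlay = 12 × $650.76 + $960.00 = $8,769.12.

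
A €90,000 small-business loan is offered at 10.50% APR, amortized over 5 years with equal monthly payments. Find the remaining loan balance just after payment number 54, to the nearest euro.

With monthly rate i = 10.5%/12 = 0.0087500, the balance after k of n payments is P · [(1+i)^n − (1+i)^k] / [(1+i)^n − 1].
(1+0.0087500)^60 = 1.68660298 and (1+0.0087500)^54 = 1.60070602, so the balance is 90,000 × (1.68660298 − 1.60070602) / (1.68660298 − 1) = €11,259.38.

€11,259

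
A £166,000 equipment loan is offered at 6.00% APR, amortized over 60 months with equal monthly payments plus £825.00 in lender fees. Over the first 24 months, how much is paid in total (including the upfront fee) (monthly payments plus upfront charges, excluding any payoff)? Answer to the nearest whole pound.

£77,847

Monthly rate = 6%/12 = 0.0050000; payment = 166,000 × 0.0050000 / (1 − (1+0.0050000)^−60) = £3,209.25.
Total outlay = 24 × £3,209.25 + £825.00 = £77,847.00.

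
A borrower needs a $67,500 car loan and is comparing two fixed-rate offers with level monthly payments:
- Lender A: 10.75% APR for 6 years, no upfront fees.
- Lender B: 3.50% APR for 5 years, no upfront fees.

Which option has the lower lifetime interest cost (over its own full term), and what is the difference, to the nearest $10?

Lender B by $18,210

Lender A: monthly rate = 10.75%/12 = 0.0089583; payment = 67,500 × 0.0089583 / (1 − (1+0.0089583)^−72) = $1,276.17.
Total interest on Lender A = 72 × $1,276.17 − $67,500 = $24,384.24.
Lender B: at 3.50% the monthly rate is 0.0029167, so the payment is 67,500 × 0.0029167 / (1 − 1.0029167^−60) = $1,227.94.
Total interest on Lender B = 60 × $1,227.94 − $67,500 = $6,176.40.
Lender B is lower by $18,207.84.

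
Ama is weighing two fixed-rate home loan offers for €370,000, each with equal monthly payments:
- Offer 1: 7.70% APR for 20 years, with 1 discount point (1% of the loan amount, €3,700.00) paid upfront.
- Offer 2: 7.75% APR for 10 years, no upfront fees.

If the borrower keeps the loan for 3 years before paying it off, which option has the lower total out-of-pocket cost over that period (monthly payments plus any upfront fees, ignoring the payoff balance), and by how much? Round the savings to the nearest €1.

Offer 1: at 7.70% the monthly rate is 0.0064167, so the payment is 370,000 × 0.0064167 / (1 − 1.0064167^−240) = €3,026.11.
Offer 2: at 7.75% the monthly rate is 0.0064583, so the payment is 370,000 × 0.0064583 / (1 − 1.0064583^−120) = €4,440.39.
Over 36 months: Offer 1 costs 36 × €3,026.11 + €3,700.00 = €112,639.96; Offer 2 costs 36 × €4,440.39 = €159,854.04.
Offer 1 is cheaper by €159,854.04 − €112,639.96 = €47,214.08.

Offer 1 by €47,214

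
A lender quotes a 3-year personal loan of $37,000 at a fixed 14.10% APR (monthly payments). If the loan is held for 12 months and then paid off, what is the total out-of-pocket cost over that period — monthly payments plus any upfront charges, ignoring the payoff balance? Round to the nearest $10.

$15,200

Monthly rate = 14.1%/12 = 0.0117500; payment = 37,000 × 0.0117500 / (1 − (1+0.0117500)^−36) = $1,266.37.
Total outlay = 12 × $1,266.37 = $15,196.44.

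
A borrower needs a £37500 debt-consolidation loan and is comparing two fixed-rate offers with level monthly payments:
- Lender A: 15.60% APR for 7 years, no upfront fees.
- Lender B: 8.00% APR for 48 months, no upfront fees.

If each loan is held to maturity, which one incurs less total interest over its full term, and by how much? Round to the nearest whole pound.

Lender B by £17,907

Lender A: monthly rate = 15.6%/12 = 0.0130000; payment = 37,500 × 0.0130000 / (1 − (1+0.0130000)^−84) = £736.31.
Total interest on Lender A = 84 × £736.31 − £37,500 = £24,350.04.
Lender B: monthly rate = 8%/12 = 0.0066667; payment = 37,500 × 0.0066667 / (1 − (1+0.0066667)^−48) = £915.48.
Total interest on Lender B = 48 × £915.48 − £37,500 = £6,443.04.
Lender B is lower by £17,907.00.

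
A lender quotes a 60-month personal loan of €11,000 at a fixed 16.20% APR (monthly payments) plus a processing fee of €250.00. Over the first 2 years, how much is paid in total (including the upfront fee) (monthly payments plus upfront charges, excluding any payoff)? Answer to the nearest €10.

€6,700

Monthly rate = 16.2%/12 = 0.0135000; payment = 11,000 × 0.0135000 / (1 − (1+0.0135000)^−60) = €268.67.
Total outlay = 24 × €268.67 + €250.00 = €6,698.08.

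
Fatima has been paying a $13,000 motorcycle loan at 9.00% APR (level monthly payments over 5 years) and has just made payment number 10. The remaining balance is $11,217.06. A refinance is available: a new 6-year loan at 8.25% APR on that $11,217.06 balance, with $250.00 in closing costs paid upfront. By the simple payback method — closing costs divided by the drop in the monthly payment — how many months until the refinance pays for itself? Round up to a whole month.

4 months

Current payment = 13,000 × 9%/12 / (1 − (1+0.0075000)^−60) = $269.86.
Refinanced payment = 11,217.06 × 0.0068750 / (1 − (1+0.0068750)^−72) = $198.04.
Monthly savings = $269.86 − $198.04 = $71.82.
Break-even = $250.00 / $71.82 = 3.48 → 4 months.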